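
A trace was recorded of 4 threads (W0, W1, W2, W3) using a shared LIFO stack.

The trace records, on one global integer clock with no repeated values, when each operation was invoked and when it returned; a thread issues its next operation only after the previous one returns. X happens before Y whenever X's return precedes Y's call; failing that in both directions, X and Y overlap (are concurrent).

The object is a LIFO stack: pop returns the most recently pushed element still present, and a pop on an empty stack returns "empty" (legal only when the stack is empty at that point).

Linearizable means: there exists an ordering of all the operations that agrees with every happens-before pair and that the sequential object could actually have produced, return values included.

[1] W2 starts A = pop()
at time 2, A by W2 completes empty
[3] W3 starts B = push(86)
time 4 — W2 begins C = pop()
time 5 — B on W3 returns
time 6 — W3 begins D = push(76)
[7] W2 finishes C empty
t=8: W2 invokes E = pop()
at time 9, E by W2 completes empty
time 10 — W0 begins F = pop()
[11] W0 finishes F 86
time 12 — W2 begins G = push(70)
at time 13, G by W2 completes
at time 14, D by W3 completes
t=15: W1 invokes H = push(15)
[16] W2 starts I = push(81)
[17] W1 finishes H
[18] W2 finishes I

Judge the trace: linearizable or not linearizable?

through event 8 a valid linearization exists; event 9 (E responding at time 9) ends that
the 4 completed operations admit 2 real-time orders; each fails the LIFO stack replay
no escape via the 1 pending operation (D): every completion choice fails
sample order A, B, C, E (pending dropped) stalls at step 3 — C pop() → empty has no legal effect
sample order A, C, B, E (pending dropped) stalls at step 4 — E pop() → empty has no legal effect

not linearizable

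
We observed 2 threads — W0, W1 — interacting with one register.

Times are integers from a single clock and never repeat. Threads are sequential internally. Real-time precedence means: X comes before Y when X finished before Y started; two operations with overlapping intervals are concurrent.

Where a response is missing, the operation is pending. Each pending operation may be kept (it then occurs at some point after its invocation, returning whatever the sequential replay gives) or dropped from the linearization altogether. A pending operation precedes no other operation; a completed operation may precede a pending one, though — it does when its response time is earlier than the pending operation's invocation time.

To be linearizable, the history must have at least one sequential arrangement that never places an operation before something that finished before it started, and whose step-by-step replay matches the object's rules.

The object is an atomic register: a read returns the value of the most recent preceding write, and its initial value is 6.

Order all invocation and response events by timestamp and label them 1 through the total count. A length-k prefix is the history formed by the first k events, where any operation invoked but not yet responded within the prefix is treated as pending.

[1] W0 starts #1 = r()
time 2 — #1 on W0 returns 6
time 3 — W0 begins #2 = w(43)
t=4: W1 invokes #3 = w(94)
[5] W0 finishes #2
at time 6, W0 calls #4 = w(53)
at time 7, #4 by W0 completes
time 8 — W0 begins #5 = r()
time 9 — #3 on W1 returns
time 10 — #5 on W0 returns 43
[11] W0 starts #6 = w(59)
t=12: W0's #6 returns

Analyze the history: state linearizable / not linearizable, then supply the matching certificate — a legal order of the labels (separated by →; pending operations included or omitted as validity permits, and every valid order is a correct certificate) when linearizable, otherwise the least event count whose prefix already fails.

events 1..9 are fine; event 10 — the response of #5 at time 10 — makes the prefix non-linearizable
the 5 completed operations admit 4 real-time orders; each fails the register replay
take #1, #2, #3, #4, #5: step 5 already fails, because #5 r() → 43 cannot occur there
take #1, #2, #4, #3, #5: step 5 already fails, because #5 r() → 43 cannot occur there

not linearizable — minimal violating prefix: 10 events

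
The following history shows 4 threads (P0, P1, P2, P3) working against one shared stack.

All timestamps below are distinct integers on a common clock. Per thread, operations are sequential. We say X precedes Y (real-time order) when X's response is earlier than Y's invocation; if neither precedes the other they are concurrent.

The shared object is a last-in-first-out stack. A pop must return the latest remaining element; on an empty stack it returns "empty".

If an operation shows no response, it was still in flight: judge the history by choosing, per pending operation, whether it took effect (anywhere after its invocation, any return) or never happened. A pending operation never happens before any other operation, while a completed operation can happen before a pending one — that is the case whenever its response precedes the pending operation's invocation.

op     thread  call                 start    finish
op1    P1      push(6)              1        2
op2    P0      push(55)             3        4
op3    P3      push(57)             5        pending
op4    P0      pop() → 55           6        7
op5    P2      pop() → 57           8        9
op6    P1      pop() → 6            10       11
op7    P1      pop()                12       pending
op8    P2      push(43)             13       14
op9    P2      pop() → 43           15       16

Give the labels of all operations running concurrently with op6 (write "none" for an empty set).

op6 spans [10,11]: anything still running between times 10 and 11 counts as concurrent
op1 [1,2]: before
op2 [3,4]: before
op3 [5,…): concurrent
op4 [6,7]: before
op5 [8,9]: before
op7 [12,…): after
op8 [13,14]: after
op9 [15,16]: after

op3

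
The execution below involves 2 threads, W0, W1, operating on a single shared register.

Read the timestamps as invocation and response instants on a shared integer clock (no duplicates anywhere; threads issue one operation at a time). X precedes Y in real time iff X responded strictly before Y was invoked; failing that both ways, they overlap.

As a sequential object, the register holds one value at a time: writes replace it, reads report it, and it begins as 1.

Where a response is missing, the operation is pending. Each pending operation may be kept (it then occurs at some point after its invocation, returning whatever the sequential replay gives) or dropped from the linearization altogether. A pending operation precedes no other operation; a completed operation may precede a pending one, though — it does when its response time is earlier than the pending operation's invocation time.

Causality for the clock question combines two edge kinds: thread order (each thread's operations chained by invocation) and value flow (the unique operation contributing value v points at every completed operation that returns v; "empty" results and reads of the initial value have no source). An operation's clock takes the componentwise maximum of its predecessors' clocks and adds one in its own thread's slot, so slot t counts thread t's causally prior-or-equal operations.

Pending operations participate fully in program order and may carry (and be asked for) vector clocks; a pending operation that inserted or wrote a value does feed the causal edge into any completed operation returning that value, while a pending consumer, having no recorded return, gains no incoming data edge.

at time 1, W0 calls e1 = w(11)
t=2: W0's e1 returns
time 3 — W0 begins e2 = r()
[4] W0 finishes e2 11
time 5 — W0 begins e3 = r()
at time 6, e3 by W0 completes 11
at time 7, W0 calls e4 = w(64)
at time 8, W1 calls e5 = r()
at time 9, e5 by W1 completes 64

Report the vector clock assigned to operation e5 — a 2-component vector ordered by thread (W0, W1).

(4, 1)

e1 (invocation 1): nothing precedes it; W0's component alone gives (1, 0)
VC(e2, invoked at 3): max of VC(e1)=(1, 0), then +1 on thread W0 → (2, 0)
VC(e3, invoked at 5): max of VC(e1)=(1, 0), VC(e2)=(2, 0), then +1 on thread W0 → (3, 0)
VC(e4, invoked at 7): max of VC(e3)=(3, 0), then +1 on thread W0 → (4, 0)
VC(e5, invoked at 8): max of VC(e4)=(4, 0), then +1 on thread W1 → (4, 1)
target: VC(e5) = (4, 1)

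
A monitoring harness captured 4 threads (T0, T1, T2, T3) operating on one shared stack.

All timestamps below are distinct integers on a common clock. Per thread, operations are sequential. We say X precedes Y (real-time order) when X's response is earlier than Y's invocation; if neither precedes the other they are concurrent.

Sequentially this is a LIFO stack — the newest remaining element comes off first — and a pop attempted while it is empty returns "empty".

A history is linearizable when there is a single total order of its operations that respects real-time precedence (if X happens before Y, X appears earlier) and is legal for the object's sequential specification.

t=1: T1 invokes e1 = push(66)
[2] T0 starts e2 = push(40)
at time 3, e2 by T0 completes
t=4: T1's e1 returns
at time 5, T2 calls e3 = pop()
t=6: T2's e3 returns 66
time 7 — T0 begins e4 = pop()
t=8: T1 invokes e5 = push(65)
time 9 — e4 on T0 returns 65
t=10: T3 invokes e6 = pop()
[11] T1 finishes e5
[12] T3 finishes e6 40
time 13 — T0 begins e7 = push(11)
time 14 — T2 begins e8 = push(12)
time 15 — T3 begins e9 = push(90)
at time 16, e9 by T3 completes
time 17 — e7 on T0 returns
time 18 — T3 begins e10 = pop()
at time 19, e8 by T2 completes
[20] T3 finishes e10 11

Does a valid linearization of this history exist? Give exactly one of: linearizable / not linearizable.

witness order: e2, e1, e3, e5, e4, e6, e8, e9, e7, e10
step 1: e2 push(40) — stack <40>
step 2: e1 push(66) — stack <40,66>
step 3: e3 pop() → 66 — stack <40>
step 4: e5 push(65) — stack <40,65>
step 5: e4 pop() → 65 — stack <40>
step 6: e6 pop() → 40 — stack <>
step 7: e8 push(12) — stack <12>
step 8: e9 push(90) — stack <12,90>
step 9: e7 push(11) — stack <12,90,11>
step 10: e10 pop() → 11 — stack <12,90>

linearizable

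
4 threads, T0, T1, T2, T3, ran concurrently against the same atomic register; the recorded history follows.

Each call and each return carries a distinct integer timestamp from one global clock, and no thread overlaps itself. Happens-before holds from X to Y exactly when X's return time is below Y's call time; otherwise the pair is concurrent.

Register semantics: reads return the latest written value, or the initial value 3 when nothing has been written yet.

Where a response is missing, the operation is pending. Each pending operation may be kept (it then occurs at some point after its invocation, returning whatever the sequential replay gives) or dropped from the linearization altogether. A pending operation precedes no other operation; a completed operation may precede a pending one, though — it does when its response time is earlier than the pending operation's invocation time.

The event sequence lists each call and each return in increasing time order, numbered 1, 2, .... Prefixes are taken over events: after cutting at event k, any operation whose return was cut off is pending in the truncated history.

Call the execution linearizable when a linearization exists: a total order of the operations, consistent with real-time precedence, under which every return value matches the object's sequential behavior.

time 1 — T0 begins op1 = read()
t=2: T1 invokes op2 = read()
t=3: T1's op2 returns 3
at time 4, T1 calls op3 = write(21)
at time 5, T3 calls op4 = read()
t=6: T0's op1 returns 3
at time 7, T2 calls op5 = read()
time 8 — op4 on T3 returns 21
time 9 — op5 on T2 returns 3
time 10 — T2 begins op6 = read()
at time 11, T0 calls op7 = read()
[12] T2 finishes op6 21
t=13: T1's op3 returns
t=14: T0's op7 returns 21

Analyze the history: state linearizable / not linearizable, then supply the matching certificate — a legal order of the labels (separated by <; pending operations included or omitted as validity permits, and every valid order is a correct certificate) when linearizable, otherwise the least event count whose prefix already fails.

linearizable — witness: op1 < op2 < op5 < op3 < op4 < op6 < op7

step 1: op1 read() → 3 — value 3
step 2: op2 read() → 3 — value 3
step 3: op5 read() → 3 — value 3
step 4: op3 write(21) — value 21
step 5: op4 read() → 21 — value 21
step 6: op6 read() → 21 — value 21
step 7: op7 read() → 21 — value 21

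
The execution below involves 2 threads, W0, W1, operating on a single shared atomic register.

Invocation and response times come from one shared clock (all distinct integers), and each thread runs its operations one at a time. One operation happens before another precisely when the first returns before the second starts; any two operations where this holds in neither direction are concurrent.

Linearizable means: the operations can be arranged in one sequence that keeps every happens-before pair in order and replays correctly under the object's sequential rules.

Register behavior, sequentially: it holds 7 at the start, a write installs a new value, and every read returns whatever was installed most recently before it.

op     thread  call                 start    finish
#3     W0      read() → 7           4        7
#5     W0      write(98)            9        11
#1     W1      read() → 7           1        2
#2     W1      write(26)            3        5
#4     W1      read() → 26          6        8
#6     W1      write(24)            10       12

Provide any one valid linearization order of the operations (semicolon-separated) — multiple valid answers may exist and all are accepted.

step 1: #1 read() → 7 — value 7
step 2: #3 read() → 7 — value 7
step 3: #2 write(26) — value 26
step 4: #4 read() → 26 — value 26
step 5: #5 write(98) — value 98
step 6: #6 write(24) — value 24

#1; #3; #2; #4; #5; #6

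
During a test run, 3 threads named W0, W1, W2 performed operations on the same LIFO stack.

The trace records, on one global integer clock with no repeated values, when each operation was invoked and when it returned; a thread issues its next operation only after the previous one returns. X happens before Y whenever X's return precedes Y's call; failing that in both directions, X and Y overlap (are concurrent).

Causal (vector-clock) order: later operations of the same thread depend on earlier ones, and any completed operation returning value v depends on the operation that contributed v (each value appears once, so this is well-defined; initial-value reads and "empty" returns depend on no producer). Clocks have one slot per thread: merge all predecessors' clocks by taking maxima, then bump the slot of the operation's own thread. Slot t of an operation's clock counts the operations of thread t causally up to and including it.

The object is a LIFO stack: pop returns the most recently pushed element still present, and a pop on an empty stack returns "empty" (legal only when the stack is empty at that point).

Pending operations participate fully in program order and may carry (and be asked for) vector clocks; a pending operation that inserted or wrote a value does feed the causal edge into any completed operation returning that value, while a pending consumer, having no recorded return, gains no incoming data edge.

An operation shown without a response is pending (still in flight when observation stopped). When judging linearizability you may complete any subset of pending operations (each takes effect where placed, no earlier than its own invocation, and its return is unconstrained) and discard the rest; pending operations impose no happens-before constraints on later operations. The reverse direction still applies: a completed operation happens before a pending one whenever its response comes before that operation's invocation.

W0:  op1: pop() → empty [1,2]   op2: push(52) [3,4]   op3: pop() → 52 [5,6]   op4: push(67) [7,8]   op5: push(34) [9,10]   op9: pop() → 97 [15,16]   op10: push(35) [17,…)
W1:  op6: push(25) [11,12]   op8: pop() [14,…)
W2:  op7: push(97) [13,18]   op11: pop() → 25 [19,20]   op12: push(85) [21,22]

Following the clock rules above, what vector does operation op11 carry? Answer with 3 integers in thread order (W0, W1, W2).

(0, 1, 2)

VC(op7, invoked at 13): no causal predecessors; +1 on W2 → (0, 0, 1)
VC(op6, invoked at 11): no causal predecessors; +1 on W1 → (0, 1, 0)
VC(op1, invoked at 1): no causal predecessors; +1 on W0 → (1, 0, 0)
op8, invoked 14, takes VC(op6)=(0, 1, 0) under max, adds 1 for W1 → (0, 2, 0)
op2, invoked 3, takes VC(op1)=(1, 0, 0) under max, adds 1 for W0 → (2, 0, 0)
op11, invoked 19, takes VC(op6)=(0, 1, 0), VC(op7)=(0, 0, 1) under max, adds 1 for W2 → (0, 1, 2)
op3, invoked 5, takes VC(op2)=(2, 0, 0) under max, adds 1 for W0 → (3, 0, 0)
op12, invoked 21, takes VC(op11)=(0, 1, 2) under max, adds 1 for W2 → (0, 1, 3)
op4, invoked 7, takes VC(op3)=(3, 0, 0) under max, adds 1 for W0 → (4, 0, 0)
op5, invoked 9, takes VC(op4)=(4, 0, 0) under max, adds 1 for W0 → (5, 0, 0)
op9, invoked 15, takes VC(op5)=(5, 0, 0), VC(op7)=(0, 0, 1) under max, adds 1 for W0 → (6, 0, 1)
op10, invoked 17, takes VC(op9)=(6, 0, 1) under max, adds 1 for W0 → (7, 0, 1)
target: VC(op11) = (0, 1, 2)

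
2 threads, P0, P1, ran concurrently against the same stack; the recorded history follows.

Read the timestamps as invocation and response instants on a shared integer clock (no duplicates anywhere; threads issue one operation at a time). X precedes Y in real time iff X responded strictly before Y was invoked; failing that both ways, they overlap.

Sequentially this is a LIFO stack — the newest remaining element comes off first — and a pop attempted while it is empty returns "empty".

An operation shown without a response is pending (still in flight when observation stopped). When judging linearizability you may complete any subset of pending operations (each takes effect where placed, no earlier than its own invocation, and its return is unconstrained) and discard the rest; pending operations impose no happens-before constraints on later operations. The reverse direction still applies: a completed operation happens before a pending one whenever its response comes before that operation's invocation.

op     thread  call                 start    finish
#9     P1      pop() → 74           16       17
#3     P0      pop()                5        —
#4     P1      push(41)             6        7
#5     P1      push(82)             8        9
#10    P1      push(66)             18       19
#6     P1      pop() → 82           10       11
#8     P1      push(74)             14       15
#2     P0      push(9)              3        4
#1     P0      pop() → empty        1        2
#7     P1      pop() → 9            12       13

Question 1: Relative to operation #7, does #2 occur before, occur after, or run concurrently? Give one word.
before

#2 spans [3,4], #7 spans [12,13]
resp(#2)=4 < inv(#7)=12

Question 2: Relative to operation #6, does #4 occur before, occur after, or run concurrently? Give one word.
before

#4 spans [6,7], #6 spans [10,11]
resp(#4)=7 < inv(#6)=10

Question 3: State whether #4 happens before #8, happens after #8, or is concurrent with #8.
before

#4 spans [6,7], #8 spans [14,15]
resp(#4)=7 < inv(#8)=14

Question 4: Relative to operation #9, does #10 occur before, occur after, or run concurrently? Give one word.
after

#10 spans [18,19], #9 spans [16,17]
resp(#9)=17 < inv(#10)=18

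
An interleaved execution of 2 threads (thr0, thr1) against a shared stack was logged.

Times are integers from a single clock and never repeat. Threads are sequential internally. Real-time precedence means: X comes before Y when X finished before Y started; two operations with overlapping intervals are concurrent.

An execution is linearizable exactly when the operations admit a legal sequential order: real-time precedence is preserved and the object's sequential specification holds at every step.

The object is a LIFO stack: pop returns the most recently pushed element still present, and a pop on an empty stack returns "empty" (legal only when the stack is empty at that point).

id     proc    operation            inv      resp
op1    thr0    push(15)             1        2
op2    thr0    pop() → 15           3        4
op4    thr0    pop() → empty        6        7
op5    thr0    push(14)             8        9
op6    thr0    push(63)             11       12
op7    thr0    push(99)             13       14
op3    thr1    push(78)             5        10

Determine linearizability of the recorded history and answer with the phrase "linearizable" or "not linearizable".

one valid linearization: op1, op2, op4, op3, op5, op6, op7
step 1: op1 push(15) — stack <15>
step 2: op2 pop() → 15 — stack <>
step 3: op4 pop() → empty — stack <>
step 4: op3 push(78) — stack <78>
step 5: op5 push(14) — stack <78,14>
step 6: op6 push(63) — stack <78,14,63>
step 7: op7 push(99) — stack <78,14,63,99>

linearizable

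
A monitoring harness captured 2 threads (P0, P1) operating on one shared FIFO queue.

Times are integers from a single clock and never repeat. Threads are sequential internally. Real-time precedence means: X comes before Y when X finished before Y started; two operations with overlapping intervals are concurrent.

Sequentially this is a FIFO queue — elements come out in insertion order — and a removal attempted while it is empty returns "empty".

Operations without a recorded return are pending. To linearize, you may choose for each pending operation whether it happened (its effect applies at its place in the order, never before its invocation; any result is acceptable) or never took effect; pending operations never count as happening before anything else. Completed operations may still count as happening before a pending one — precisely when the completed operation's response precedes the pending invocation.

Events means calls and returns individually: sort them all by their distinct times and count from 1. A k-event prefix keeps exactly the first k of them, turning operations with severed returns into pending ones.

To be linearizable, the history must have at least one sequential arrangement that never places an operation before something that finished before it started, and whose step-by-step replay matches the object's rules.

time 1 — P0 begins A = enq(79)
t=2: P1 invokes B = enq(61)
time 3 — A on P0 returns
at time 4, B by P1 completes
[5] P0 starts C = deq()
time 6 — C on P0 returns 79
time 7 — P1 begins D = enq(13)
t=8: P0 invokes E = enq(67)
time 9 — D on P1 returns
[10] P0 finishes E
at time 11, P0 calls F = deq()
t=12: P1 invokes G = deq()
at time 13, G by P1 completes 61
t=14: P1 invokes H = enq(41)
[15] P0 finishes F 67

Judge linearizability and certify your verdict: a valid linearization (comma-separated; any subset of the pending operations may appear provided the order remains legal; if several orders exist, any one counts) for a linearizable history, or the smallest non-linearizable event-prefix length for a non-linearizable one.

step 1: A enq(79) — queue <79>
step 2: B enq(61) — queue <79,61>
step 3: C deq() → 79 — queue <61>
step 4: E enq(67) — queue <61,67>
step 5: D enq(13) — queue <61,67,13>
step 6: G deq() → 61 — queue <67,13>
step 7: F deq() → 67 — queue <13>

linearizable — witness: A, B, C, E, D, G, F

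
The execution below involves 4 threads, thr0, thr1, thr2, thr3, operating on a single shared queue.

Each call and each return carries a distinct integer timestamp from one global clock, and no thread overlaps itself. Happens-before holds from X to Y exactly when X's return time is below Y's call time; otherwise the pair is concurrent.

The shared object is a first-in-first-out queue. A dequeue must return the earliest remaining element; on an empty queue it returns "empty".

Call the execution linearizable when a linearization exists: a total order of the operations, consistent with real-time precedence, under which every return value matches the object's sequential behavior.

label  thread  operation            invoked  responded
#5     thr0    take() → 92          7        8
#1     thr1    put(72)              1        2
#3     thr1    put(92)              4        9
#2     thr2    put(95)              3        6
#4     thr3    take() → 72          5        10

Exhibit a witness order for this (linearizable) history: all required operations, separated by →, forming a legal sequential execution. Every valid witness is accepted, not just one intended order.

after step 1 (#1 put(72)): queue <72>
after step 2 (#3 put(92)): queue <72,92>
after step 3 (#2 put(95)): queue <72,92,95>
after step 4 (#4 take() → 72): queue <92,95>
after step 5 (#5 take() → 92): queue <95>

#1 → #3 → #2 → #4 → #5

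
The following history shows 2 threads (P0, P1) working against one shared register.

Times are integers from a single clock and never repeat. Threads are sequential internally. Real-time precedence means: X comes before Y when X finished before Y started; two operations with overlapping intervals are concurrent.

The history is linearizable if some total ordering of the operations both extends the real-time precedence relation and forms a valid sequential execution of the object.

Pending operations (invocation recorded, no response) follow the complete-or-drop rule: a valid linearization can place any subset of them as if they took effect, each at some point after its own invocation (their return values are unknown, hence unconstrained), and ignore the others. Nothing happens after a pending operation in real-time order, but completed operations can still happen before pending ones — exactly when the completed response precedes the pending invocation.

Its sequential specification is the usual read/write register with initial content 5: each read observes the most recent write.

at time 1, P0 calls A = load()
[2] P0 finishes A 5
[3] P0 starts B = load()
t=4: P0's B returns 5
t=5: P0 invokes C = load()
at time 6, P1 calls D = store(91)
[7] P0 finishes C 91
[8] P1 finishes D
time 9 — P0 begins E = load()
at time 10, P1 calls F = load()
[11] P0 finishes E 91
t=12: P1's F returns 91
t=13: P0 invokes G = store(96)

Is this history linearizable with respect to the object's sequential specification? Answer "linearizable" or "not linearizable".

linearizable

one valid linearization: A, B, D, C, E, F
after step 1 (A load() → 5): value 5
after step 2 (B load() → 5): value 5
after step 3 (D store(91)): value 91
after step 4 (C load() → 91): value 91
after step 5 (E load() → 91): value 91
after step 6 (F load() → 91): value 91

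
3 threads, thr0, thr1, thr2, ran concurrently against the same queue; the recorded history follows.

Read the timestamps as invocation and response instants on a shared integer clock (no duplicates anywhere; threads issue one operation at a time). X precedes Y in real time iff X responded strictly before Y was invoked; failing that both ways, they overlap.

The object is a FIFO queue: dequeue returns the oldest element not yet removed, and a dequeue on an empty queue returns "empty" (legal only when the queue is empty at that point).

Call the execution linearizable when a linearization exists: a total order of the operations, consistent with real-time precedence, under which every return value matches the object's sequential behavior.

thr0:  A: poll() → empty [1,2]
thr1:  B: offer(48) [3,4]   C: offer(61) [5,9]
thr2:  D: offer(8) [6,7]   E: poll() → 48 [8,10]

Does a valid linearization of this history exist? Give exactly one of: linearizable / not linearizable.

linearizable

a witness: A, B, C, D, E
step 1: A poll() → empty — queue <>
step 2: B offer(48) — queue <48>
step 3: C offer(61) — queue <48,61>
step 4: D offer(8) — queue <48,61,8>
step 5: E poll() → 48 — queue <61,8>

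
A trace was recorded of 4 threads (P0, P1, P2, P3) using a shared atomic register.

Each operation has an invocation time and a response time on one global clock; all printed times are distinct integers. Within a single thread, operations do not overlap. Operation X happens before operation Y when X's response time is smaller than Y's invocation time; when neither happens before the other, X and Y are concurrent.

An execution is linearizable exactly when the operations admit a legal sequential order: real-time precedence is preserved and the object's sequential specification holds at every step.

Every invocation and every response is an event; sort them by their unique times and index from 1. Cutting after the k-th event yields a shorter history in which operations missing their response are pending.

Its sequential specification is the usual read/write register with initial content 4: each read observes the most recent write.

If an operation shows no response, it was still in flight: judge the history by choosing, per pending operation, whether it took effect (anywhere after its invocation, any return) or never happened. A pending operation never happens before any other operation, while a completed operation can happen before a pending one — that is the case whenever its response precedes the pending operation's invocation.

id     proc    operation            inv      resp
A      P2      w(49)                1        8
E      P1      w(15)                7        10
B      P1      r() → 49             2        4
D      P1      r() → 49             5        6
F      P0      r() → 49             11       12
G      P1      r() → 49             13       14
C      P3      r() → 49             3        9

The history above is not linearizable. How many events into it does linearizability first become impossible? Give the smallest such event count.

events 1..11 are linearizable, e.g. via A, B, C, D, E:
step 1: A w(49) — value 49
step 2: B r() → 49 — value 49
step 3: C r() → 49 — value 49
step 4: D r() → 49 — value 49
step 5: E w(15) — value 15
include event 12 — F responding at 12 — and every candidate order breaks
one such order, A, B, C, D, E, F, breaks at step 6 where F r() → 49 is illegal
one such order, A, B, D, C, E, F, breaks at step 6 where F r() → 49 is illegal

12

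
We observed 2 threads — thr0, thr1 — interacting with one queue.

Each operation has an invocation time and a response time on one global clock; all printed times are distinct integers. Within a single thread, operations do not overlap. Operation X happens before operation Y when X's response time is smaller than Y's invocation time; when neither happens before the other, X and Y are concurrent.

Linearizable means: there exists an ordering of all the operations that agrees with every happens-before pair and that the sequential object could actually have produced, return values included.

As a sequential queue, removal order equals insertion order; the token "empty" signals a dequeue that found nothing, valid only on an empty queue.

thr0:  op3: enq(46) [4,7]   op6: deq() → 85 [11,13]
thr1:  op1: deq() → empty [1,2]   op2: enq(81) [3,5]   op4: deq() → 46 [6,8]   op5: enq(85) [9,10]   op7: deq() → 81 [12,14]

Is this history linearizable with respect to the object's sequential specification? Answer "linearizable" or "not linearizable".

one valid linearization: op1, op3, op2, op4, op5, op7, op6
after step 1 (op1 deq() → empty): queue <>
after step 2 (op3 enq(46)): queue <46>
after step 3 (op2 enq(81)): queue <46,81>
after step 4 (op4 deq() → 46): queue <81>
after step 5 (op5 enq(85)): queue <81,85>
after step 6 (op7 deq() → 81): queue <85>
after step 7 (op6 deq() → 85): queue <>

linearizable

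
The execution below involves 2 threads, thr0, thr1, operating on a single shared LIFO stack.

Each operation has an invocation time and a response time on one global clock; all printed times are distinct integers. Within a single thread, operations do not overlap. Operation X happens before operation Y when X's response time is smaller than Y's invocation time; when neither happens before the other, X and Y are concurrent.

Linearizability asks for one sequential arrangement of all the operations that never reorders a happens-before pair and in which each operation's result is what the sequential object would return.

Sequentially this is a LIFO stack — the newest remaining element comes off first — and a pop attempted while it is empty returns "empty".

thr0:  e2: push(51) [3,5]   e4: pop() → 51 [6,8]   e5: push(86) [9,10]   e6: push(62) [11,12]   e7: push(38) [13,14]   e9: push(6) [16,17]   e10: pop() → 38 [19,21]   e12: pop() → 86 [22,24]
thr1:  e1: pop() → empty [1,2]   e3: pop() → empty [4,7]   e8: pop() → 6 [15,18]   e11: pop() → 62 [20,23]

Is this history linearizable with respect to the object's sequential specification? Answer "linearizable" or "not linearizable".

witness order: e1, e2, e4, e3, e5, e6, e7, e9, e8, e10, e11, e12
after step 1 (e1 pop() → empty): stack <>
after step 2 (e2 push(51)): stack <51>
after step 3 (e4 pop() → 51): stack <>
after step 4 (e3 pop() → empty): stack <>
after step 5 (e5 push(86)): stack <86>
after step 6 (e6 push(62)): stack <86,62>
after step 7 (e7 push(38)): stack <86,62,38>
after step 8 (e9 push(6)): stack <86,62,38,6>
after step 9 (e8 pop() → 6): stack <86,62,38>
after step 10 (e10 pop() → 38): stack <86,62>
after step 11 (e11 pop() → 62): stack <86>
after step 12 (e12 pop() → 86): stack <>

linearizable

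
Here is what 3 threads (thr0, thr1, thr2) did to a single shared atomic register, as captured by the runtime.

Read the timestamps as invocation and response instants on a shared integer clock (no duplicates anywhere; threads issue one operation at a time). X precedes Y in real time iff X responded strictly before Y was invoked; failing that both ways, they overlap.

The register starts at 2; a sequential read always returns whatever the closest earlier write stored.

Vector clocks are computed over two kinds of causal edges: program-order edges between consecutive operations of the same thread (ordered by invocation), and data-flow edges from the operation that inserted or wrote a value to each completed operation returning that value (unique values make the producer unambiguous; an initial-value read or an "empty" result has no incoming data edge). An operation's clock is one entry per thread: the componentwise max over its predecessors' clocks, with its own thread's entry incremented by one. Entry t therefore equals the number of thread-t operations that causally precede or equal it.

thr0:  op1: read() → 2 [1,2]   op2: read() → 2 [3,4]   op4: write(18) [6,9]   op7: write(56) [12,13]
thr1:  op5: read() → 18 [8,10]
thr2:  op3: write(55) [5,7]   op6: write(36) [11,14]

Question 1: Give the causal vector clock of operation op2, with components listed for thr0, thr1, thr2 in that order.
(2, 0, 0)

invoked at 5, op3 has no predecessors; its own thr2 bump gives (0, 0, 1)
invoked at 1, op1 has no predecessors; its own thr0 bump gives (1, 0, 0)
invoked at 11, op6 merges VC(op3)=(0, 0, 1) and bumps thr2's slot → (0, 0, 2)
invoked at 3, op2 merges VC(op1)=(1, 0, 0) and bumps thr0's slot → (2, 0, 0)
invoked at 6, op4 merges VC(op2)=(2, 0, 0) and bumps thr0's slot → (3, 0, 0)
invoked at 8, op5 merges VC(op4)=(3, 0, 0) and bumps thr1's slot → (3, 1, 0)
invoked at 12, op7 merges VC(op4)=(3, 0, 0) and bumps thr0's slot → (4, 0, 0)
target: VC(op2) = (2, 0, 0)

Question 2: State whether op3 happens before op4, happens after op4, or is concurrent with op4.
concurrent

op3 spans [5,7], op4 spans [6,9]
the intervals overlap in both directions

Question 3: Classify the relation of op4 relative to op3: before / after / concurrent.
concurrent

op4 spans [6,9], op3 spans [5,7]
the intervals overlap in both directions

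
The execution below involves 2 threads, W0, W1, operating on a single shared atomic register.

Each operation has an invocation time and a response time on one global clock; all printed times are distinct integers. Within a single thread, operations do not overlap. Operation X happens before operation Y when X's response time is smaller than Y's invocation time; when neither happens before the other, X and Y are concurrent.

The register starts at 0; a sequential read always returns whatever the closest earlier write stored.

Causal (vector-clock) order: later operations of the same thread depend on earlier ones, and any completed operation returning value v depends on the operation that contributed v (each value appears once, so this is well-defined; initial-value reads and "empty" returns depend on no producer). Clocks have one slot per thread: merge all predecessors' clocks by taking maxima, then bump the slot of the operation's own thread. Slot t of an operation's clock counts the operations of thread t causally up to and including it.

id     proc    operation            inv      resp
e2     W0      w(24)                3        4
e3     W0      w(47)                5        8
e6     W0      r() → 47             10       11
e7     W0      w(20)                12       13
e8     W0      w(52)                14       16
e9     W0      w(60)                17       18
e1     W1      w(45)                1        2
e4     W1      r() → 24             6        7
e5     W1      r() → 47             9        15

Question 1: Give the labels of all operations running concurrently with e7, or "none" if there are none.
e5

overlap test against e7 [12,13]: concurrent iff the interval meets 12..13
e1 [1,2]: before
e2 [3,4]: before
e3 [5,8]: before
e4 [6,7]: before
e5 [9,15]: concurrent
e6 [10,11]: before
e8 [14,16]: after
e9 [17,18]: after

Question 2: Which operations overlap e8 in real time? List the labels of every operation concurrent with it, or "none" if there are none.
e5

e8 spans [14,16]: anything still running between times 14 and 16 counts as concurrent
e1 [1,2]: before
e2 [3,4]: before
e3 [5,8]: before
e4 [6,7]: before
e5 [9,15]: concurrent
e6 [10,11]: before
e7 [12,13]: before
e9 [17,18]: after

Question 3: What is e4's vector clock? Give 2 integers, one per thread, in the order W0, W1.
(1, 2)

invoked at 1, e1 has no predecessors; its own W1 bump gives (0, 1)
invoked at 3, e2 has no predecessors; its own W0 bump gives (1, 0)
e3, invoked 5, takes VC(e2)=(1, 0) under max, adds 1 for W0 → (2, 0)
e4, invoked 6, takes VC(e1)=(0, 1), VC(e2)=(1, 0) under max, adds 1 for W1 → (1, 2)
e6, invoked 10, takes VC(e3)=(2, 0) under max, adds 1 for W0 → (3, 0)
e7, invoked 12, takes VC(e6)=(3, 0) under max, adds 1 for W0 → (4, 0)
e5, invoked 9, takes VC(e3)=(2, 0), VC(e4)=(1, 2) under max, adds 1 for W1 → (2, 3)
e8, invoked 14, takes VC(e7)=(4, 0) under max, adds 1 for W0 → (5, 0)
e9, invoked 17, takes VC(e8)=(5, 0) under max, adds 1 for W0 → (6, 0)
target: VC(e4) = (1, 2)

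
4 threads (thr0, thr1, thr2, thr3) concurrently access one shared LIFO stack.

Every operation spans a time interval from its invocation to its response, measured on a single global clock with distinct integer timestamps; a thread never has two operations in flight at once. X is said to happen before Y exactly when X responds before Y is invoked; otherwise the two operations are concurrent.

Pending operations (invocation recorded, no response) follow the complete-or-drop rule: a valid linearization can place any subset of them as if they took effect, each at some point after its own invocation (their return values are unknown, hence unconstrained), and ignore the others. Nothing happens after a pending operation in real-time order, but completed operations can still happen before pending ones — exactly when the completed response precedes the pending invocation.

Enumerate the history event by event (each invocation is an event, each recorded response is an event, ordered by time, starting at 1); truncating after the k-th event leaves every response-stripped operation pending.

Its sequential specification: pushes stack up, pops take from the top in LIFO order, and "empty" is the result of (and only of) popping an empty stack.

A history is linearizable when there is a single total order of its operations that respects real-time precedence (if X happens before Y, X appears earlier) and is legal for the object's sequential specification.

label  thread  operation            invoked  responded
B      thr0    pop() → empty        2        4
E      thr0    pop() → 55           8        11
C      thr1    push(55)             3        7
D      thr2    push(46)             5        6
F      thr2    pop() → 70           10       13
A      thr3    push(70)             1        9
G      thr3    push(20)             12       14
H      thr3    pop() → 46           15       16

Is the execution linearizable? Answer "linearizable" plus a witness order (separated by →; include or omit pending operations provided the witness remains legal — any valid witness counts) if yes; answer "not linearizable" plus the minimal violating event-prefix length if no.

events 1..15 are fine; event 16 — the response of H at time 16 — makes the prefix non-linearizable
checked exhaustively: 42 real-time-consistent orders of 8 completed operations, zero legal LIFO stack replays
one such order, A, B, C, D, E, F, G, H, breaks at step 2 where B pop() → empty is illegal
one such order, A, B, C, D, E, G, F, H, breaks at step 2 where B pop() → empty is illegal

not linearizable — minimal violating prefix: 16 events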